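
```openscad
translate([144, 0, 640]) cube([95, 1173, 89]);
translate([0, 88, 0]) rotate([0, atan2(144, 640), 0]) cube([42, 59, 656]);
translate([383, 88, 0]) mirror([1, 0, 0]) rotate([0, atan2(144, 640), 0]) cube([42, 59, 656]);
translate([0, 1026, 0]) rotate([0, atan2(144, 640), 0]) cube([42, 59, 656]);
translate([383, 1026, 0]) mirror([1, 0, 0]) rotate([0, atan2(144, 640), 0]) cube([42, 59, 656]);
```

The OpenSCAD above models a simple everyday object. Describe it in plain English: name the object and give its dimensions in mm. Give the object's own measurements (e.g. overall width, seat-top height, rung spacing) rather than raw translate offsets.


A sawhorse. A 95×1173×89 mm beam (x, y, z) sits on two A-frame leg pairs. Each pair is two raked legs of 42×59 mm section (59 mm along y) splaying symmetrically in x. Each leg rises 640 mm vertically over 144 mm of horizontal reach and is 656 mm long along its own axis. Every leg's outer bottom edge rests on the floor and its outer top edge meets a bottom edge of the beam — the left legs (tilting toward +x) meet the beam's −x bottom edge, the right legs (their mirror images, tilting toward −x) meet its +x bottom edge — so the leg tops tuck under the beam, the beam's underside is 640 mm above the floor, and the feet are 383 mm apart outside-to-outside with the beam centred between them. The two leg pairs are set in 88 mm from either end of the beam.


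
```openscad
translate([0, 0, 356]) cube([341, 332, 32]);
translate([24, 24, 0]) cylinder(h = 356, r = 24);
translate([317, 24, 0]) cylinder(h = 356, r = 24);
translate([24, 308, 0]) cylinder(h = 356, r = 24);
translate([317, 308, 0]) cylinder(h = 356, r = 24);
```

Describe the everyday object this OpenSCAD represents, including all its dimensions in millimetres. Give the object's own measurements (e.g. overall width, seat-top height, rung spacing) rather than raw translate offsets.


A simple wooden stool: a rectangular seat 341 mm (x) by 332 mm (y), 32 mm thick, top face at z = 388 mm, on four round legs, each 48 mm in diameter. The legs rest on z = 0, each leg's axis is inset half a diameter from the nearest pair of seat edges (so the leg's bounding box is flush with the corner).


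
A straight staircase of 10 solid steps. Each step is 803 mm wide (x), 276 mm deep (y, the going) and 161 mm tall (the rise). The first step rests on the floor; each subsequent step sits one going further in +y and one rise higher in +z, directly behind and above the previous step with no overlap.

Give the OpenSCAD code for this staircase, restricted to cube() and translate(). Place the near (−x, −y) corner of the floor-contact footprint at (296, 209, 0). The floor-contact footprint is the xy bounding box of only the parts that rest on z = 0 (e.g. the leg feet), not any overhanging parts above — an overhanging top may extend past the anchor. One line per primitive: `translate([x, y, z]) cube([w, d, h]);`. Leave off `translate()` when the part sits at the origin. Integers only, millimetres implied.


translate([296, 209, 0]) cube([803, 276, 161]);
translate([296, 485, 161]) cube([803, 276, 161]);
translate([296, 761, 322]) cube([803, 276, 161]);
translate([296, 1037, 483]) cube([803, 276, 161]);
translate([296, 1313, 644]) cube([803, 276, 161]);
translate([296, 1589, 805]) cube([803, 276, 161]);
translate([296, 1865, 966]) cube([803, 276, 161]);
translate([296, 2141, 1127]) cube([803, 276, 161]);
translate([296, 2417, 1288]) cube([803, 276, 161]);
translate([296, 2693, 1449]) cube([803, 276, 161]);


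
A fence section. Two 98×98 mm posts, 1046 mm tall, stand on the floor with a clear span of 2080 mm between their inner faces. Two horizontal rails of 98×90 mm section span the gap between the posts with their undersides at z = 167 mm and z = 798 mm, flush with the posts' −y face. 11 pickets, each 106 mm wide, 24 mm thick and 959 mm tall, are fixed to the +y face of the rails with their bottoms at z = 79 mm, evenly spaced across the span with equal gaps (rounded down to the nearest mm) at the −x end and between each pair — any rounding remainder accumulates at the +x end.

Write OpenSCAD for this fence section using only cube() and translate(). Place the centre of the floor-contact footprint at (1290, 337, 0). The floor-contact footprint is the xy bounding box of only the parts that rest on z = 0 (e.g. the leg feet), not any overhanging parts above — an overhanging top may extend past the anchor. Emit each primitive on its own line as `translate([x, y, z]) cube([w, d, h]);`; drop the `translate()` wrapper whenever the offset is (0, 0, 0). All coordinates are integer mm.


translate([152, 288, 0]) cube([98, 98, 1046]);
translate([2330, 288, 0]) cube([98, 98, 1046]);
translate([250, 288, 167]) cube([2080, 98, 90]);
translate([250, 288, 798]) cube([2080, 98, 90]);
translate([326, 386, 79]) cube([106, 24, 959]);
translate([508, 386, 79]) cube([106, 24, 959]);
translate([690, 386, 79]) cube([106, 24, 959]);
translate([872, 386, 79]) cube([106, 24, 959]);
translate([1054, 386, 79]) cube([106, 24, 959]);
translate([1236, 386, 79]) cube([106, 24, 959]);
translate([1418, 386, 79]) cube([106, 24, 959]);
translate([1600, 386, 79]) cube([106, 24, 959]);
translate([1782, 386, 79]) cube([106, 24, 959]);
translate([1964, 386, 79]) cube([106, 24, 959]);
translate([2146, 386, 79]) cube([106, 24, 959]);


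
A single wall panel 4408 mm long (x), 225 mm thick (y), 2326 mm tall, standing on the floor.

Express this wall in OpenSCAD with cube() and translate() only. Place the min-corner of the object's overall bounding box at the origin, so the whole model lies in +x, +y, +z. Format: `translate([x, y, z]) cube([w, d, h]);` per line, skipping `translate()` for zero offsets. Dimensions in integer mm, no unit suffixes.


cube([4408, 225, 2326]);


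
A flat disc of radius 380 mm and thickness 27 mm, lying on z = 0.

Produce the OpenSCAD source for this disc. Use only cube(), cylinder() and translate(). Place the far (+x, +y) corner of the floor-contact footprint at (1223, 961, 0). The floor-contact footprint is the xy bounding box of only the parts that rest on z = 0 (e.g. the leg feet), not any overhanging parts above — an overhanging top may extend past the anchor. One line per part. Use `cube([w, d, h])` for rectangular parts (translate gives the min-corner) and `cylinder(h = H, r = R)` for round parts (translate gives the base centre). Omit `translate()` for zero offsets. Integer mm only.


translate([843, 581, 0]) cylinder(h = 27, r = 380);


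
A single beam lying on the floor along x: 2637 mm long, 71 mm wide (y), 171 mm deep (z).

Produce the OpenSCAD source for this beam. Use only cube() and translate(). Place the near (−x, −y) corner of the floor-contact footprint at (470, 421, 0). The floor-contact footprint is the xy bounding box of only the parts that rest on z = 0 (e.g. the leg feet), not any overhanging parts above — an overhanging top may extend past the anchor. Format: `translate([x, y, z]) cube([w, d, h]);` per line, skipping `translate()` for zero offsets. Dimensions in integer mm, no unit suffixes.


translate([470, 421, 0]) cube([2637, 71, 171]);


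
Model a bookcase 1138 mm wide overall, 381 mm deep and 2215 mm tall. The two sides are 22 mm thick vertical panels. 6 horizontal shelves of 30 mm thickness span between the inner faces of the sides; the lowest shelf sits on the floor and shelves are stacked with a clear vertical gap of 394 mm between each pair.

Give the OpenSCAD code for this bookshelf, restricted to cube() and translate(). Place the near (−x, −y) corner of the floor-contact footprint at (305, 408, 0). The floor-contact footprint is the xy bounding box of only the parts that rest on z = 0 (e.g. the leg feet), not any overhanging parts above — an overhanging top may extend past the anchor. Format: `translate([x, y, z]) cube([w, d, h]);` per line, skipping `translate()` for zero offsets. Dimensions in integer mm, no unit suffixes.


translate([305, 408, 0]) cube([22, 381, 2215]);
translate([1421, 408, 0]) cube([22, 381, 2215]);
translate([327, 408, 0]) cube([1094, 381, 30]);
translate([327, 408, 424]) cube([1094, 381, 30]);
translate([327, 408, 848]) cube([1094, 381, 30]);
translate([327, 408, 1272]) cube([1094, 381, 30]);
translate([327, 408, 1696]) cube([1094, 381, 30]);
translate([327, 408, 2120]) cube([1094, 381, 30]);


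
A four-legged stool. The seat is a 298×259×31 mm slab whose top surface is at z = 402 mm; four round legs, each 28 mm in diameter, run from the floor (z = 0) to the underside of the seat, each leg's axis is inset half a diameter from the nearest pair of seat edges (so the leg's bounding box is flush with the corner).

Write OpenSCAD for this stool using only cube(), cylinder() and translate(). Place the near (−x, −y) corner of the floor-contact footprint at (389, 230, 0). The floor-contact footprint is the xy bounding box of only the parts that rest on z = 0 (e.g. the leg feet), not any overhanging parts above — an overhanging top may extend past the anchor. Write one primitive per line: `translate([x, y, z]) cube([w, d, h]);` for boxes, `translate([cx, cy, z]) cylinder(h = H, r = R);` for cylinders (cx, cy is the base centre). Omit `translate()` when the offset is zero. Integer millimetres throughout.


translate([389, 230, 371]) cube([298, 259, 31]);
translate([403, 244, 0]) cylinder(h = 371, r = 14);
translate([673, 244, 0]) cylinder(h = 371, r = 14);
translate([403, 475, 0]) cylinder(h = 371, r = 14);
translate([673, 475, 0]) cylinder(h = 371, r = 14);


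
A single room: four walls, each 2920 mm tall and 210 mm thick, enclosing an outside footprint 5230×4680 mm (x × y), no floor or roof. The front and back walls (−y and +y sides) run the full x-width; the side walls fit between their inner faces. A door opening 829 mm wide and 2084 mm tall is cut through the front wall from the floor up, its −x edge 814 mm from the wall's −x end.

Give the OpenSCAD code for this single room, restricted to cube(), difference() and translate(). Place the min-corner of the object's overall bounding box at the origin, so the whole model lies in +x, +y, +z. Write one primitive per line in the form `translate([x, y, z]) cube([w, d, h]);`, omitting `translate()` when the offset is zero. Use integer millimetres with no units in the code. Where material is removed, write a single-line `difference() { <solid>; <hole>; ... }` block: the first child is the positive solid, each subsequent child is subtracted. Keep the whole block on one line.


difference() { cube([5230, 210, 2920]); translate([814, 0, 0]) cube([829, 210, 2084]); }
translate([0, 4470, 0]) cube([5230, 210, 2920]);
translate([0, 210, 0]) cube([210, 4260, 2920]);
translate([5020, 210, 0]) cube([210, 4260, 2920]);


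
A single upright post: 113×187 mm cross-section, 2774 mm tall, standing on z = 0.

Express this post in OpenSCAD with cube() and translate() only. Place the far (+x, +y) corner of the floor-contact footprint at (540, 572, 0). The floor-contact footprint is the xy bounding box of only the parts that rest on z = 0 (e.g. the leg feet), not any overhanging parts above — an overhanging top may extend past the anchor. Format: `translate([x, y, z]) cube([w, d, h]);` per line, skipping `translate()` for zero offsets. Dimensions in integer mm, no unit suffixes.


translate([427, 385, 0]) cube([113, 187, 2774]);


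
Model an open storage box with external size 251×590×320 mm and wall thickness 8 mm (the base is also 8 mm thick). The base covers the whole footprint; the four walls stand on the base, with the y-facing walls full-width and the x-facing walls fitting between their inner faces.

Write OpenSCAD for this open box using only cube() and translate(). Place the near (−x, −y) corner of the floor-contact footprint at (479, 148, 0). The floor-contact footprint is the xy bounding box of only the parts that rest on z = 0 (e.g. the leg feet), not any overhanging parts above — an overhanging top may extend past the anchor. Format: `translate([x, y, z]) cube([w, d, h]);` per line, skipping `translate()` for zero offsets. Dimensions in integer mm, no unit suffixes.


translate([479, 148, 0]) cube([251, 590, 8]);
translate([479, 148, 8]) cube([251, 8, 312]);
translate([479, 730, 8]) cube([251, 8, 312]);
translate([479, 156, 8]) cube([8, 574, 312]);
translate([722, 156, 8]) cube([8, 574, 312]);


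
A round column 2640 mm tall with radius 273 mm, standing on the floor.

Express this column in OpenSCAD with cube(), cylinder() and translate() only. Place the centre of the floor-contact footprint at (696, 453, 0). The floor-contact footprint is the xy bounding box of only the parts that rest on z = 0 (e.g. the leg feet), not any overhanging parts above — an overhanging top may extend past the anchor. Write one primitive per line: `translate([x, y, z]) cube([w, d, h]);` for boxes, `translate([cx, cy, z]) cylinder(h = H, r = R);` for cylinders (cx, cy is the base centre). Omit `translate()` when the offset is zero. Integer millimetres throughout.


translate([696, 453, 0]) cylinder(h = 2640, r = 273);


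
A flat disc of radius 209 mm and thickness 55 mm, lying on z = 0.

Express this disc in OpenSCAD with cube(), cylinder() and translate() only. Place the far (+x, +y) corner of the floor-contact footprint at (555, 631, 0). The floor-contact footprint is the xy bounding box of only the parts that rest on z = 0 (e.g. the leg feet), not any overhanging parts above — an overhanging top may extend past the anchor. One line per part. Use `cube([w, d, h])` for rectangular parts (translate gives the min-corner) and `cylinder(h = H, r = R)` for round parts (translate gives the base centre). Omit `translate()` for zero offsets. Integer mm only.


translate([346, 422, 0]) cylinder(h = 55, r = 209);


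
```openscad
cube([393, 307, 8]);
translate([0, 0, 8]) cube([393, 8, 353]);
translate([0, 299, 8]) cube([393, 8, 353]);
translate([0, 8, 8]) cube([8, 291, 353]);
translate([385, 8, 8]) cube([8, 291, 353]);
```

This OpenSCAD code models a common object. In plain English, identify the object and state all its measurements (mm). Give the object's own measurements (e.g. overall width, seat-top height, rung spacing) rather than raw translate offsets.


An open-topped rectangular box: outside dimensions 393×307×361 mm, with a uniform wall and base thickness of 8 mm. The base is a full 393×307 slab on the floor; four walls sit on top of the base. The front and back walls (the −y and +y sides) span the full width; the two side walls fit between them.


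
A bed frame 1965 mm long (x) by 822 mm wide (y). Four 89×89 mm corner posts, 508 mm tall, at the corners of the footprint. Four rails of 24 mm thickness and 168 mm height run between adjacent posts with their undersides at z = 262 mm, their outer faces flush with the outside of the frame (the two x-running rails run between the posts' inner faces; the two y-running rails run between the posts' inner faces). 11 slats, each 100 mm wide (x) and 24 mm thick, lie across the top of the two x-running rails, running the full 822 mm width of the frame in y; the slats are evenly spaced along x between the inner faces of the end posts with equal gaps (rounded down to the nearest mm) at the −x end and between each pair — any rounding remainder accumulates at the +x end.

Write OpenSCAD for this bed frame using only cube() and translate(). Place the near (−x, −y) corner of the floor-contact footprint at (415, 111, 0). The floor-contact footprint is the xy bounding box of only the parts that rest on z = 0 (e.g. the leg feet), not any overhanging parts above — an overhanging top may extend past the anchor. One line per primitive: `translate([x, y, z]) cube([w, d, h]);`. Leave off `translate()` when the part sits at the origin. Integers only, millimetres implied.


translate([415, 111, 0]) cube([89, 89, 508]);
translate([415, 844, 0]) cube([89, 89, 508]);
translate([2291, 111, 0]) cube([89, 89, 508]);
translate([2291, 844, 0]) cube([89, 89, 508]);
translate([504, 111, 262]) cube([1787, 24, 168]);
translate([504, 909, 262]) cube([1787, 24, 168]);
translate([415, 200, 262]) cube([24, 644, 168]);
translate([2356, 200, 262]) cube([24, 644, 168]);
translate([561, 111, 430]) cube([100, 822, 24]);
translate([718, 111, 430]) cube([100, 822, 24]);
translate([875, 111, 430]) cube([100, 822, 24]);
translate([1032, 111, 430]) cube([100, 822, 24]);
translate([1189, 111, 430]) cube([100, 822, 24]);
translate([1346, 111, 430]) cube([100, 822, 24]);
translate([1503, 111, 430]) cube([100, 822, 24]);
translate([1660, 111, 430]) cube([100, 822, 24]);
translate([1817, 111, 430]) cube([100, 822, 24]);
translate([1974, 111, 430]) cube([100, 822, 24]);
translate([2131, 111, 430]) cube([100, 822, 24]);


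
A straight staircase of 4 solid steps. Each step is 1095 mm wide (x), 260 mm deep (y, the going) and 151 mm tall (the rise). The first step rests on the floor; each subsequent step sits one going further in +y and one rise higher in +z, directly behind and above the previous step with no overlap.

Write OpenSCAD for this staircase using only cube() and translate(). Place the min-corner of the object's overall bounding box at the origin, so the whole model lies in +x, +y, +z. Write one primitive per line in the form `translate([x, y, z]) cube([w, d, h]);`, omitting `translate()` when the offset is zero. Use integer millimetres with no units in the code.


cube([1095, 260, 151]);
translate([0, 260, 151]) cube([1095, 260, 151]);
translate([0, 520, 302]) cube([1095, 260, 151]);
translate([0, 780, 453]) cube([1095, 260, 151]);


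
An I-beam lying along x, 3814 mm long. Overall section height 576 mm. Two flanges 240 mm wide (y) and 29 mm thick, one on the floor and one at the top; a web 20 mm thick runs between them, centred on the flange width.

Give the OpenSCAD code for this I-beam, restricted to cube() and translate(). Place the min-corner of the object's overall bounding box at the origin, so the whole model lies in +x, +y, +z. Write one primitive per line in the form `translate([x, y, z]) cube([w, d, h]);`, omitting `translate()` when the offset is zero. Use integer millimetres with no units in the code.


cube([3814, 240, 29]);
translate([0, 110, 29]) cube([3814, 20, 518]);
translate([0, 0, 547]) cube([3814, 240, 29]);


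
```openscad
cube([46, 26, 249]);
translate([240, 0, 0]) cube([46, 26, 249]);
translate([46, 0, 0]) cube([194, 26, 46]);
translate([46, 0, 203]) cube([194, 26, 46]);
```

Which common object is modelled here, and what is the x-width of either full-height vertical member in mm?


A picture frame. The border width is 46 mm.

Four thin pieces enclosing a rectangular opening — a picture frame. The two full-height stiles are 249 mm tall; the top rail sits at z = 203 and is 46 mm tall, so the border above the opening is 249 − 203 = 46 mm, matching the stile x-width.


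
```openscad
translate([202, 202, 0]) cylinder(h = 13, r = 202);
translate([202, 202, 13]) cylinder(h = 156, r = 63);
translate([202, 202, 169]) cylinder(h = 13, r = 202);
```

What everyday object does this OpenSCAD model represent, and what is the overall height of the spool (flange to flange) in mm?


A spool. The overall height is 182 mm.

Three coaxial cylinders, large–small–large — a spool. Two 13 mm flanges and a 156 mm core give 13 + 156 + 13 = 182 mm.


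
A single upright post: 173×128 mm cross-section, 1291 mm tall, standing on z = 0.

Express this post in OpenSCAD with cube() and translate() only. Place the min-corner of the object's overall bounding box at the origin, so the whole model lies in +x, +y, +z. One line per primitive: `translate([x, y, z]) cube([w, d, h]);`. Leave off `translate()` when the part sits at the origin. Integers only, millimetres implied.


cube([173, 128, 1291]);


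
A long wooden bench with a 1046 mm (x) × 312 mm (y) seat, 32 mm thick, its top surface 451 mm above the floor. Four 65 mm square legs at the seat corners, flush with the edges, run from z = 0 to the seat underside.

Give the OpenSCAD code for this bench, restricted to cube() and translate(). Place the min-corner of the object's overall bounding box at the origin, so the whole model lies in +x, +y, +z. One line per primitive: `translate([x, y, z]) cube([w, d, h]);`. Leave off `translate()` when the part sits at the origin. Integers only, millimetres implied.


translate([0, 0, 419]) cube([1046, 312, 32]);
cube([65, 65, 419]);
translate([0, 247, 0]) cube([65, 65, 419]);
translate([981, 0, 0]) cube([65, 65, 419]);
translate([981, 247, 0]) cube([65, 65, 419]);


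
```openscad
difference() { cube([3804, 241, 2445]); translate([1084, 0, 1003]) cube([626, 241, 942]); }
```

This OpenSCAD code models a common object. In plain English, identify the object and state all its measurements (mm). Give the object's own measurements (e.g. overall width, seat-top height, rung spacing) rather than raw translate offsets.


A wall 3804 mm long (x), 241 mm thick (y), 2445 mm tall, with a rectangular window opening cut through it. The opening is 626 mm wide and 942 mm tall; its sill is at z = 1003 mm and its near (−x) edge is 1084 mm from the wall's −x end. The opening passes through the full wall thickness.


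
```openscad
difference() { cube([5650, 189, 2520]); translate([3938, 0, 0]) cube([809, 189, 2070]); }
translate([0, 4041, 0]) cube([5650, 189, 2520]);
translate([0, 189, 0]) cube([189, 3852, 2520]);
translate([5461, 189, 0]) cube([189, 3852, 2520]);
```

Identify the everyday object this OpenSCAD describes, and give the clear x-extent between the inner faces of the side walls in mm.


A single room. The interior width is 5272 mm.

Four walls enclosing a rectangle with a door in the front wall — a room. Outside width 5650 minus two 189 mm walls gives 5272 mm.


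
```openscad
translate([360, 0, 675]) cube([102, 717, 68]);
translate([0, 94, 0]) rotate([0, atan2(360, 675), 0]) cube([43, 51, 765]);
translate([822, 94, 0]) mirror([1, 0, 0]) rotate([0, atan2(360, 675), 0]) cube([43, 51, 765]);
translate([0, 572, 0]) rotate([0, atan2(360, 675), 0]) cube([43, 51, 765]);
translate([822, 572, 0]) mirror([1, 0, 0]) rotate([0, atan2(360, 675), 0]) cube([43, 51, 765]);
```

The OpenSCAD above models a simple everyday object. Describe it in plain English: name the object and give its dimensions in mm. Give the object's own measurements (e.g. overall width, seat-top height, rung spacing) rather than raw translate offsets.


A sawhorse. A 102×717×68 mm beam (x, y, z) sits on two A-frame leg pairs. Each pair is two raked legs of 43×51 mm section (51 mm along y) splaying symmetrically in x. Each leg rises 675 mm vertically over 360 mm of horizontal reach and is 765 mm long along its own axis. Every leg's outer bottom edge rests on the floor and its outer top edge meets a bottom edge of the beam — the left legs (tilting toward +x) meet the beam's −x bottom edge, the right legs (their mirror images, tilting toward −x) meet its +x bottom edge — so the leg tops tuck under the beam, the beam's underside is 675 mm above the floor, and the feet are 822 mm apart outside-to-outside with the beam centred between them. The two leg pairs are set in 94 mm from either end of the beam.


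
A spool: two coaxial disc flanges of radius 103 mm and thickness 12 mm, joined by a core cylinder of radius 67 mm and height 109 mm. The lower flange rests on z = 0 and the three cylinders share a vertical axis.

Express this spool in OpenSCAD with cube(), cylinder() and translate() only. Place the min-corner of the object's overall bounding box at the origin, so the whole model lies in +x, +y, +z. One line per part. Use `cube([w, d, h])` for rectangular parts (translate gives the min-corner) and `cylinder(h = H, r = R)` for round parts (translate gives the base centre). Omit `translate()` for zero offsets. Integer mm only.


translate([103, 103, 0]) cylinder(h = 12, r = 103);
translate([103, 103, 12]) cylinder(h = 109, r = 67);
translate([103, 103, 121]) cylinder(h = 12, r = 103);


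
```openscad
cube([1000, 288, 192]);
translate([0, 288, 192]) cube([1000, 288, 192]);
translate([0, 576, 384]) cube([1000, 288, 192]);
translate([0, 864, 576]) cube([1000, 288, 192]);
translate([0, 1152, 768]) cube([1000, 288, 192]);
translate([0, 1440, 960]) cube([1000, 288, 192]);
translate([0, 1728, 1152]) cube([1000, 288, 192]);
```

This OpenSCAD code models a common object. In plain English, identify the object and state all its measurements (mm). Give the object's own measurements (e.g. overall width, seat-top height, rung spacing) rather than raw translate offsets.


A straight staircase of 7 solid steps. Each step is 1000 mm wide (x), 288 mm deep (y, the going) and 192 mm tall (the rise). The first step rests on the floor; each subsequent step sits one going further in +y and one rise higher in +z, directly behind and above the previous step with no overlap.


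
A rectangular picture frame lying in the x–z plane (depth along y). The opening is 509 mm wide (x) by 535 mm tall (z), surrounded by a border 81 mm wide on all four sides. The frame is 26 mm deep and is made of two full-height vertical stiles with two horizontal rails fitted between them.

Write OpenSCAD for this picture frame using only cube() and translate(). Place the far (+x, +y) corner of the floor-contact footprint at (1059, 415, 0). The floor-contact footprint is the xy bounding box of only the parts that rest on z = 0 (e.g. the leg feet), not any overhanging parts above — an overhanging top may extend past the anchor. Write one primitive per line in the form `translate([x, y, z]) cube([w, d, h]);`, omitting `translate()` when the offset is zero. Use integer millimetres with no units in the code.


translate([388, 389, 0]) cube([81, 26, 697]);
translate([978, 389, 0]) cube([81, 26, 697]);
translate([469, 389, 0]) cube([509, 26, 81]);
translate([469, 389, 616]) cube([509, 26, 81]);


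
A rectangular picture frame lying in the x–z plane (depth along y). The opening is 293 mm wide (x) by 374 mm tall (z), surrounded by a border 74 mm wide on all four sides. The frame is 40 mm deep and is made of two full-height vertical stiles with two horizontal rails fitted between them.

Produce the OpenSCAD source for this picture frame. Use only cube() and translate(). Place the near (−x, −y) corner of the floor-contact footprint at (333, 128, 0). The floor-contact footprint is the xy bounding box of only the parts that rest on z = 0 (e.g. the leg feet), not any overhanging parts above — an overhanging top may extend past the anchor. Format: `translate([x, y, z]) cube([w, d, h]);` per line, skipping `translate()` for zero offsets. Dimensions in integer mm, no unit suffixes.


translate([333, 128, 0]) cube([74, 40, 522]);
translate([700, 128, 0]) cube([74, 40, 522]);
translate([407, 128, 0]) cube([293, 40, 74]);
translate([407, 128, 448]) cube([293, 40, 74]);


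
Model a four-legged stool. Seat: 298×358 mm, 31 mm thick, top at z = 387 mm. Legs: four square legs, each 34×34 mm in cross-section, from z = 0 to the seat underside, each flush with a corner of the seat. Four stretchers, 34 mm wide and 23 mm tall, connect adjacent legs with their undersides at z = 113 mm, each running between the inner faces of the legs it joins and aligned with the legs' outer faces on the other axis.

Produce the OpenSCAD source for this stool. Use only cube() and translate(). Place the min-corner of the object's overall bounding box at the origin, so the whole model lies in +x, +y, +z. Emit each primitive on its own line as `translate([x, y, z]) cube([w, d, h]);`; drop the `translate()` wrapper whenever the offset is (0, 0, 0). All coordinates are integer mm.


translate([0, 0, 356]) cube([298, 358, 31]);
cube([34, 34, 356]);
translate([264, 0, 0]) cube([34, 34, 356]);
translate([0, 324, 0]) cube([34, 34, 356]);
translate([264, 324, 0]) cube([34, 34, 356]);
translate([34, 0, 113]) cube([230, 34, 23]);
translate([34, 324, 113]) cube([230, 34, 23]);
translate([0, 34, 113]) cube([34, 290, 23]);
translate([264, 34, 113]) cube([34, 290, 23]);


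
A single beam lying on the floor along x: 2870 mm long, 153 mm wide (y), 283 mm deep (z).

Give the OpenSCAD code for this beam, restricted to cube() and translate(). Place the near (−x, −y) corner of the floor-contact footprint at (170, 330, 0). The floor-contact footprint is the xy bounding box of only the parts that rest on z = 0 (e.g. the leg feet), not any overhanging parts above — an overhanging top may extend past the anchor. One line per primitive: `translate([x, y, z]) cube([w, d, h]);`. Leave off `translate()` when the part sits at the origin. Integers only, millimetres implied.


translate([170, 330, 0]) cube([2870, 153, 283]);


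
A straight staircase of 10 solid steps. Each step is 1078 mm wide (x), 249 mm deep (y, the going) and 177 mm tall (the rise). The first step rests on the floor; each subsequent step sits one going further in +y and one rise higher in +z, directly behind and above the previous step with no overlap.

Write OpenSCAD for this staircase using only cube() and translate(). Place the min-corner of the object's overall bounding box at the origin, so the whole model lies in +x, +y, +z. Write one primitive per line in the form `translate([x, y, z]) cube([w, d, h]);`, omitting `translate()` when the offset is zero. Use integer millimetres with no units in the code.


cube([1078, 249, 177]);
translate([0, 249, 177]) cube([1078, 249, 177]);
translate([0, 498, 354]) cube([1078, 249, 177]);
translate([0, 747, 531]) cube([1078, 249, 177]);
translate([0, 996, 708]) cube([1078, 249, 177]);
translate([0, 1245, 885]) cube([1078, 249, 177]);
translate([0, 1494, 1062]) cube([1078, 249, 177]);
translate([0, 1743, 1239]) cube([1078, 249, 177]);
translate([0, 1992, 1416]) cube([1078, 249, 177]);
translate([0, 2241, 1593]) cube([1078, 249, 177]);


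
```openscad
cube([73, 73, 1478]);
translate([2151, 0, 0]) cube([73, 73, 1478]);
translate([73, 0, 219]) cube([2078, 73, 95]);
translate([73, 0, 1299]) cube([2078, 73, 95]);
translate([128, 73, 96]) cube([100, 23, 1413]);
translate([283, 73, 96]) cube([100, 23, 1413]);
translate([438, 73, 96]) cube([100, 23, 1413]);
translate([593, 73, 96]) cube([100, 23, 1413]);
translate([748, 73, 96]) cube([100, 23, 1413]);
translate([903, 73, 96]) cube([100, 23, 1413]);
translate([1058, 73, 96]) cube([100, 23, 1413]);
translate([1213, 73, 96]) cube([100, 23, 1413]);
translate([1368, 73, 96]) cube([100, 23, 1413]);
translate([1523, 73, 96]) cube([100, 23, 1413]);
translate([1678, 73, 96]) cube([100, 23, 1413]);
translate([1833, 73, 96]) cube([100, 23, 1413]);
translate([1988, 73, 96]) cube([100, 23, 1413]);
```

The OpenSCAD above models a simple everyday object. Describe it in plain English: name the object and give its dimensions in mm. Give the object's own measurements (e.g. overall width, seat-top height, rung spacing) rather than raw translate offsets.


A fence section. Two 73×73 mm posts, 1478 mm tall, stand on the floor with a clear span of 2078 mm between their inner faces. Two horizontal rails of 73×95 mm section span the gap between the posts with their undersides at z = 219 mm and z = 1299 mm, flush with the posts' −y face. 13 pickets, each 100 mm wide, 23 mm thick and 1413 mm tall, are fixed to the +y face of the rails with their bottoms at z = 96 mm, spaced across the span with a 55 mm gap after the −x post and between neighbouring pickets, with 63 mm left before the +x post.


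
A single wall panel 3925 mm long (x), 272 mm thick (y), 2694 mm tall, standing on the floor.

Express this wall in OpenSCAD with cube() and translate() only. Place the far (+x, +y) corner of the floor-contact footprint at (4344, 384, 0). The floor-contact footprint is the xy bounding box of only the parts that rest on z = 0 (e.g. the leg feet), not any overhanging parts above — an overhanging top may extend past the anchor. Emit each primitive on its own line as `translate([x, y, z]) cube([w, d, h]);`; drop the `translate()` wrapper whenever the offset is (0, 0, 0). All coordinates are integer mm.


translate([419, 112, 0]) cube([3925, 272, 2694]);


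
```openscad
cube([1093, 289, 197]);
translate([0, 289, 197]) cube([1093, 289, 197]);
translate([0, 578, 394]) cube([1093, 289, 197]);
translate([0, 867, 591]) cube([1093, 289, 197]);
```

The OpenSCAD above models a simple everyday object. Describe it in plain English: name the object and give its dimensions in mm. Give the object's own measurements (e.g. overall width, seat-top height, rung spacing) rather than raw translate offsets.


A straight staircase of 4 solid steps. Each step is 1093 mm wide (x), 289 mm deep (y, the going) and 197 mm tall (the rise). The first step rests on the floor; each subsequent step sits one going further in +y and one rise higher in +z, directly behind and above the previous step with no overlap.


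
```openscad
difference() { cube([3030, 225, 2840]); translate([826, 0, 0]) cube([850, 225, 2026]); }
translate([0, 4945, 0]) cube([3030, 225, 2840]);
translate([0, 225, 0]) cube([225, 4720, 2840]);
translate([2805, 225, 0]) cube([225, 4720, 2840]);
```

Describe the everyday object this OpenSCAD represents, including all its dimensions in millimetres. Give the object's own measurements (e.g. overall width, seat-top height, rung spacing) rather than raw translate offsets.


A single room: four walls, each 2840 mm tall and 225 mm thick, enclosing an outside footprint 3030×5170 mm (x × y), no floor or roof. The front and back walls (−y and +y sides) run the full x-width; the side walls fit between their inner faces. A door opening 850 mm wide and 2026 mm tall is cut through the front wall from the floor up, its −x edge 826 mm from the wall's −x end.


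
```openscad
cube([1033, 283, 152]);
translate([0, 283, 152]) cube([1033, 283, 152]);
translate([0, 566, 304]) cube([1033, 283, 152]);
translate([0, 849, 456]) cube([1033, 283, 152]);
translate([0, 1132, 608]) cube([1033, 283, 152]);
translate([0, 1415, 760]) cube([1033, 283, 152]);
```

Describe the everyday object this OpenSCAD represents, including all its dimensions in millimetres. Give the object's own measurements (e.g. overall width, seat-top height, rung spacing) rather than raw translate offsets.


A straight staircase of 6 solid steps. Each step is 1033 mm wide (x), 283 mm deep (y, the going) and 152 mm tall (the rise). The first step rests on the floor; each subsequent step sits one going further in +y and one rise higher in +z, directly behind and above the previous step with no overlap.


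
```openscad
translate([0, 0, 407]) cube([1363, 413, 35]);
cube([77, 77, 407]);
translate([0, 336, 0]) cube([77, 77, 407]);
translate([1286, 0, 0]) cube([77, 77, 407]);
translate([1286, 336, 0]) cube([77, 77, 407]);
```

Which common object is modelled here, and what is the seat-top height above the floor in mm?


A bench. The seat-top height is 442 mm.

A long slab on four corner posts — a bench. The slab sits at z = 407 with thickness 35, so the top is 407 + 35 = 442 mm.


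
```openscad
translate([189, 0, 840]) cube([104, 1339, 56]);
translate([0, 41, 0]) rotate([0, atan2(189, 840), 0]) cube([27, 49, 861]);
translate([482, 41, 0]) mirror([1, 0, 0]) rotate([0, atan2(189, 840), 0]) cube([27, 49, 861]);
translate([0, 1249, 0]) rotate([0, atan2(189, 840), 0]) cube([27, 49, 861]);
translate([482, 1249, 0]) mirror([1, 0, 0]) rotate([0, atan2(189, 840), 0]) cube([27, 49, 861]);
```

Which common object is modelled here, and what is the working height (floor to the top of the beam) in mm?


A sawhorse. The overall height is 896 mm.

A beam across two mirrored pairs of raked legs — a sawhorse. The beam's underside is at z = 840 (matching the legs' vertical rise in atan2(189, 840)) and the beam is 56 mm tall, so its top is at 840 + 56 = 896 mm. The raked legs top out at the beam's underside, so that is the highest point.


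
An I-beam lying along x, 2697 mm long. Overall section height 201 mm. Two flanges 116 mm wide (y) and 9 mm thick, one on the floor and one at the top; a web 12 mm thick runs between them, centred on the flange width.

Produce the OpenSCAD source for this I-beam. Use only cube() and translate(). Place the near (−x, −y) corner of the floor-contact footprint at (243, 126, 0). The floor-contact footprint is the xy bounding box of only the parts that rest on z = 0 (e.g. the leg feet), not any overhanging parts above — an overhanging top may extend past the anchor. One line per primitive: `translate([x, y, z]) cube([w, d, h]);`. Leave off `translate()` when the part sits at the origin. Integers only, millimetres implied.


translate([243, 126, 0]) cube([2697, 116, 9]);
translate([243, 178, 9]) cube([2697, 12, 183]);
translate([243, 126, 192]) cube([2697, 116, 9]);


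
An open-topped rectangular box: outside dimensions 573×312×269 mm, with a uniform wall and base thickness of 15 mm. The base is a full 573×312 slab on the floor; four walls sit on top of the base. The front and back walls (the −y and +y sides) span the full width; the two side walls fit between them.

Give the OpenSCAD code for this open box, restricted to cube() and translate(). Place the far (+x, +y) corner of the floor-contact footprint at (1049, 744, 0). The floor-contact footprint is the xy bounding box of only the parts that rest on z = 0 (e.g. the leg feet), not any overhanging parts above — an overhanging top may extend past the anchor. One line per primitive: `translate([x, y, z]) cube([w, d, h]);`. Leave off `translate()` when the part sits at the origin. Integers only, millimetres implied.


translate([476, 432, 0]) cube([573, 312, 15]);
translate([476, 432, 15]) cube([573, 15, 254]);
translate([476, 729, 15]) cube([573, 15, 254]);
translate([476, 447, 15]) cube([15, 282, 254]);
translate([1034, 447, 15]) cube([15, 282, 254]);


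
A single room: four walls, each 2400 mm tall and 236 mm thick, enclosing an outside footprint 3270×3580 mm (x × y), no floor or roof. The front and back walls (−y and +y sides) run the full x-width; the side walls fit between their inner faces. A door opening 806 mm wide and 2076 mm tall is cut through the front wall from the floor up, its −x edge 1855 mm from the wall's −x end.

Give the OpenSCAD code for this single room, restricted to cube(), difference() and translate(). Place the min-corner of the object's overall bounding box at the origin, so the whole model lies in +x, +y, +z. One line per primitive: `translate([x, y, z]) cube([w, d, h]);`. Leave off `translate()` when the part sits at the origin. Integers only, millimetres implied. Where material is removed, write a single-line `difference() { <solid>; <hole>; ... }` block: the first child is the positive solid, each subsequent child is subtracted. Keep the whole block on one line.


difference() { cube([3270, 236, 2400]); translate([1855, 0, 0]) cube([806, 236, 2076]); }
translate([0, 3344, 0]) cube([3270, 236, 2400]);
translate([0, 236, 0]) cube([236, 3108, 2400]);
translate([3034, 236, 0]) cube([236, 3108, 2400]);


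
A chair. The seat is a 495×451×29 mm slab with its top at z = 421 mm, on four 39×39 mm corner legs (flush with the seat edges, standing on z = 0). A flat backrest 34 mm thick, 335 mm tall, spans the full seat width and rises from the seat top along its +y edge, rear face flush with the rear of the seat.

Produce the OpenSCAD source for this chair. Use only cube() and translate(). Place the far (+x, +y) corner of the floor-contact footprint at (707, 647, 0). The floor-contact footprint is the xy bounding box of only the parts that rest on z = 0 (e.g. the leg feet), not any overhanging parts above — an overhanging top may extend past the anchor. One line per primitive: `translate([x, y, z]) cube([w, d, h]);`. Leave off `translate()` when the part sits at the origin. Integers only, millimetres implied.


translate([212, 196, 392]) cube([495, 451, 29]);
translate([212, 196, 0]) cube([39, 39, 392]);
translate([668, 196, 0]) cube([39, 39, 392]);
translate([212, 608, 0]) cube([39, 39, 392]);
translate([668, 608, 0]) cube([39, 39, 392]);
translate([212, 613, 421]) cube([495, 34, 335]);


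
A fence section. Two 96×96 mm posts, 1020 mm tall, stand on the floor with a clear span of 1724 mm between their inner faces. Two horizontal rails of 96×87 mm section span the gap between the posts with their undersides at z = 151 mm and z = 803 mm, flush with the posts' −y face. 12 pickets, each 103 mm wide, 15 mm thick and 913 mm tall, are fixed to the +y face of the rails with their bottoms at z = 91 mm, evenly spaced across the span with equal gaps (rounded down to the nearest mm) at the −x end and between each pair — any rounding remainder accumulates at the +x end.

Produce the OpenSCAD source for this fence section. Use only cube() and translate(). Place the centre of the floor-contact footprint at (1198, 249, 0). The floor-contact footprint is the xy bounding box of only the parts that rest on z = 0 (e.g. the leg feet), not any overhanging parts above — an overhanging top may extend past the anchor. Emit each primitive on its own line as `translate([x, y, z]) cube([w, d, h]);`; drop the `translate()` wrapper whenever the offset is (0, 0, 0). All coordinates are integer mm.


translate([240, 201, 0]) cube([96, 96, 1020]);
translate([2060, 201, 0]) cube([96, 96, 1020]);
translate([336, 201, 151]) cube([1724, 96, 87]);
translate([336, 201, 803]) cube([1724, 96, 87]);
translate([373, 297, 91]) cube([103, 15, 913]);
translate([513, 297, 91]) cube([103, 15, 913]);
translate([653, 297, 91]) cube([103, 15, 913]);
translate([793, 297, 91]) cube([103, 15, 913]);
translate([933, 297, 91]) cube([103, 15, 913]);
translate([1073, 297, 91]) cube([103, 15, 913]);
translate([1213, 297, 91]) cube([103, 15, 913]);
translate([1353, 297, 91]) cube([103, 15, 913]);
translate([1493, 297, 91]) cube([103, 15, 913]);
translate([1633, 297, 91]) cube([103, 15, 913]);
translate([1773, 297, 91]) cube([103, 15, 913]);
translate([1913, 297, 91]) cube([103, 15, 913]);
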